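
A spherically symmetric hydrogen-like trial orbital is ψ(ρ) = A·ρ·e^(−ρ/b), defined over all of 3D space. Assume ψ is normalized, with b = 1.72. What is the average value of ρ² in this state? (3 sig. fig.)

⟨ρ^2⟩ ≈ 22.2

By definition ⟨ρ²⟩ = ∫ ρ^2 |ψ(ρ)|² 4πρ² dρ.
Recall ∫₀^∞ ρ^m e^(−ρ/β) dρ = m!·β^(m+1), the ratio of the moment integral to the normalization integral gives ⟨ρ²⟩ = 15·b^2/2.
Putting b = 1.72 gives 22.19.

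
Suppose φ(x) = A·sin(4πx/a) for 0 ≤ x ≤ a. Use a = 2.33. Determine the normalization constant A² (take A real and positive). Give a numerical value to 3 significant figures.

A^2 ≈ 0.858

Require ∫ |φ|² dx = 1 over the whole domain.
Carrying out the integral gives A² · a/2.
So A² = (a/2)^(−1).
With a = 2.33: A² = 0.8584 and A = 0.9265.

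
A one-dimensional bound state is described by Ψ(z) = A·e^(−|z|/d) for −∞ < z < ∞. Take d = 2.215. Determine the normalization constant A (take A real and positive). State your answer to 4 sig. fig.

A ≈ 0.6719

We need A² ∫|f|² dz = 1, taking the integral from −∞ to ∞.
Recall ∫₀^∞ z^m e^(−z/β) dz = m!·β^(m+1), the integral (without the A² prefactor) comes out to d.
Hence A² = 1/[d].
With d = 2.215: A² = 0.45147 and A = 0.67191.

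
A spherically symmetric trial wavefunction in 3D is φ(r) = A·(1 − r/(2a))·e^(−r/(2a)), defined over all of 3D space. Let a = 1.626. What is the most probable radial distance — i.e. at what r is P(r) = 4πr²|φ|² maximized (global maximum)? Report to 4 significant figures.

r ≈ 8.514

Set d/dr [P(r) = 4πr²|φ|²] = 0 and solve for r > 0.
This gives r = a·(√(5) + 3).
With a = 1.626, the most probable radial distance is 8.5138.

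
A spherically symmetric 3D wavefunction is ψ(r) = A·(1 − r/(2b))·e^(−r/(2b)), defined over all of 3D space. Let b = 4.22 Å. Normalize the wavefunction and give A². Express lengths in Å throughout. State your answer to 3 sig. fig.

A^2 ≈ 0.000529 Å^(-3)

Require ∫ |ψ|² 4πr² dr = 1 over the whole domain.
The angular integral contributes 4π, leaving ∫₀^∞ r²|ψ|² dr.
With ∫₀^∞ r^4 e^(−αr) dr = 4!/α^5, ∫|ψ|² 4πr² dr = A²·(8·π·b^3).
Substituting b = 4.22 gives A² = 0.0005294, so A = 0.02301.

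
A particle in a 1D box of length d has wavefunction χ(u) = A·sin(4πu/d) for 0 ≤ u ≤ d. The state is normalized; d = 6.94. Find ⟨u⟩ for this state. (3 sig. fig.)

The expectation value is the |χ|²-weighted average of u: ∫ u|χ|² du.
With ∫₀^d sin²(nπu/d) du = d/2, the ratio of the moment integral to the normalization integral gives ⟨u⟩ = d/2.
Putting d = 6.94 gives 3.470.

⟨u⟩ ≈ 3.47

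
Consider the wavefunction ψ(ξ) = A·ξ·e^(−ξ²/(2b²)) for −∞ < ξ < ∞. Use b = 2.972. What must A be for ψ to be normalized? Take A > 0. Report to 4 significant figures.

A ≈ 0.2073

Normalization requires ∫|ψ|² dξ = 1, integrated from −∞ to ∞.
Differentiating ∫e^(−αξ²) dξ = √(π/α) under α to get the higher moments, ∫|ψ|² dξ = A²·(√(π)·b^3/2).
Plugging in b = 2.972 yields A = 0.20733.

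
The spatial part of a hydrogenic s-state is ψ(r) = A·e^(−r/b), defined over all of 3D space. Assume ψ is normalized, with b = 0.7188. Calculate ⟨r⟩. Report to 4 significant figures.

By definition ⟨r⟩ = ∫ r |ψ(r)|² 4πr² dr.
Evaluating both integrals, ⟨r⟩ = 3·b/2.
Putting b = 0.7188 gives 1.0782.

⟨r⟩ ≈ 1.078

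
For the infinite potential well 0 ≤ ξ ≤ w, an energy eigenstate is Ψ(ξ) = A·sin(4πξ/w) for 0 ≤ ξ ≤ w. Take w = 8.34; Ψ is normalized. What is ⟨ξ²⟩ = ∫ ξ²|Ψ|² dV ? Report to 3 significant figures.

⟨ξ^2⟩ ≈ 23.0

⟨ξ²⟩ = ∫ ξ^2 |Ψ|² dξ over the full domain.
Using sin²θ = (1 − cos 2θ)/2, since the A² factors cancel between numerator and denominator, ⟨ξ²⟩ = -w^2/(32·π^2) + w^2/3.
Putting w = 8.34 gives 22.96.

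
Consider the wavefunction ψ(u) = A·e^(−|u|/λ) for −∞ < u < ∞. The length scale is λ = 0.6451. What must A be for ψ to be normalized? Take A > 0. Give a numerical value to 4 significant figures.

A ≈ 1.245

Normalization requires ∫|ψ|² du = 1, integrated from −∞ to ∞.
∫|ψ|² du = A²·(λ).
With λ = 0.6451: A² = 1.5501 and A = 1.2450.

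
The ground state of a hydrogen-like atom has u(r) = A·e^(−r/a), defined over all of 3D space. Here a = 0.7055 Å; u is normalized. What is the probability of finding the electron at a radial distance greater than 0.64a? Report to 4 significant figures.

With dV = 4πr²dr, the probability is ∫|u|² dV over r > 0.64a.
A² is fixed by ∫₀^∞ 4πr²|u|² dr = 1, i.e. A² = (π·a^3)^(−1).
In terms of t = r/a (A², 4π and the length scale all cancel between numerator and denominator), P = [∫_{0.64}^{∞} t^2·e^(-2·t) dt] / [∫_{0}^{∞} t^2·e^(-2·t) dt].
With ∫ t^2·e^(-2·t) dt = -(2·t^2 + 2·t + 1)·e^(-2·t)/4 + C, the region integral is 1937·e^(-32/25)/2500 and the full one is 1/4.
The region integral divided by the full integral gives P = 0.86169.

P ≈ 0.8617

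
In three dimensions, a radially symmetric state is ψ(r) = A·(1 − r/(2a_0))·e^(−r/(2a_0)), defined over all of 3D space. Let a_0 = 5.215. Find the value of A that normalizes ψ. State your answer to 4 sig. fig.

Require ∫ |ψ|² 4πr² dr = 1 over the whole domain.
With ψ = A·(1 − r/(2a_0))·e^(−r/(2a_0)), the integral evaluates to A²·[8·π·a_0^3].
So A² = (8·π·a_0^3)^(−1).
Plugging in a_0 = 5.215 yields A = 0.016749.

A ≈ 0.01675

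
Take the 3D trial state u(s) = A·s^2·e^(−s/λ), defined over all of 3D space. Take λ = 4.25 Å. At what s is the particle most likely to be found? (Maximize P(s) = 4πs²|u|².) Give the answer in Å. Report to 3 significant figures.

Differentiate P(s) = 4πs²|u|² with respect to s and set to zero.
This gives s = 3·λ.
With λ = 4.25, the most probable radial distance is 12.75 Å.

s ≈ 12.8 Å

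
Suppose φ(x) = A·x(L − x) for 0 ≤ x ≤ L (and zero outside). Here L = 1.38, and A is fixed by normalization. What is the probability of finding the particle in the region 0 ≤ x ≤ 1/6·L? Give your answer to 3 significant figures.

P ≈ 0.0355

The probability is P = ∫ |φ|² dx over [0, 1/6·L].
The normalization integral ∫|φ|²dx over the whole domain equals L^5/30·A², and A² cancels in the ratio.
Substituting u = x/L, A² and the length scale cancel in the ratio: P = ∫_{0}^{1/6} u^2·(1 - u)^2 du / ∫_{0}^{1} u^2·(1 - u)^2 du.
With ∫ u^2·(1 - u)^2 du = u^3·(6·u^2 - 15·u + 10)/30 + C, the region integral is ≈ 0.0011831 and the full one is 1/30.
This works out to P = 23/648.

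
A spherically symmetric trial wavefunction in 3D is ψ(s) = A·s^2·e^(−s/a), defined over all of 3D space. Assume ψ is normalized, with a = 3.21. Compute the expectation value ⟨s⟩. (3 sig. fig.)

The expectation value is the |ψ|²-weighted average of s: ∫ s|ψ|² 4πs² ds.
Using ∫₀^∞ sⁿ e^(−αs) ds = n!/αⁿ⁺¹, the ratio of the moment integral to the normalization integral gives ⟨s⟩ = 7·a/2.
Putting a = 3.21 gives 11.24.

⟨s⟩ ≈ 11.2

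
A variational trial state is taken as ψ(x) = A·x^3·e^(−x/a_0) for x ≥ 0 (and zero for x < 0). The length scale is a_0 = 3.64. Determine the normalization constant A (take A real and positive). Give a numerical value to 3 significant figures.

A ≈ 0.00458

We need A² ∫|f|² dx = 1, taking the integral from 0 to ∞.
With ∫₀^∞ x^6 e^(−αx) dx = 6!/α^7, the integral (without the A² prefactor) comes out to 45·a_0^7/8.
So A² = (45·a_0^7/8)^(−1).
With a_0 = 3.64: A² = 0.00002100 and A = 0.004582.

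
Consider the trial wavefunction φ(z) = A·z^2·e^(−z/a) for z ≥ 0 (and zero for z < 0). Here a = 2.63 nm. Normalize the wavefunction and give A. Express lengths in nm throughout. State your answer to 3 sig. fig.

Require ∫ |φ|² dz = 1 over the whole domain.
With φ = A·z^2·e^(−z/a), the integral evaluates to A²·[3·a^5/4].
Hence A² = 1/[3·a^5/4].
Substituting a = 2.63 gives A² = 0.01060, so A = 0.1029.

A ≈ 0.103 nm^(-5/2)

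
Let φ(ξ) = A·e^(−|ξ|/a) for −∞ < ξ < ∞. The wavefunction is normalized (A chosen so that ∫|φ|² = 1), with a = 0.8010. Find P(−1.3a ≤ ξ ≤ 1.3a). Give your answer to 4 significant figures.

P = ∫_{−1.3a}^{1.3a} |φ(ξ)|² dξ.
The normalization integral ∫|φ|²dξ over the whole domain equals a·A², and A² cancels in the ratio.
Both integrals are even about ξ = 0, so only the ξ ≥ 0 halves are needed (the factors of 2 cancel). In terms of u = ξ/a (A² and the length scale cancel between numerator and denominator), P = [∫_{0}^{1.3} e^(-2·u) du] / [∫_{0}^{∞} e^(-2·u) du].
An antiderivative of e^(-2·u) is -e^(-2·u)/2; evaluating from 0 to 1.3 gives 1/2 - e^(-13/5)/2, while the full integral is 1/2.
Evaluating gives P = 0.92573.

P ≈ 0.9257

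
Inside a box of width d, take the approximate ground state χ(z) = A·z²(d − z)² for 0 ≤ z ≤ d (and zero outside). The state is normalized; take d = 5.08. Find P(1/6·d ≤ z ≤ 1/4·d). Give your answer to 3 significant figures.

P ≈ 0.0400

The probability is P = ∫ |χ|² dz over [1/6·d, 1/4·d].
The normalization integral ∫|χ|²dz over the whole domain equals d^9/630·A², and A² cancels in the ratio.
Substituting u = z/d, A² and the length scale cancel in the ratio: P = ∫_{1/6}^{1/4} u^4·(1 - u)^4 du / ∫_{0}^{1} u^4·(1 - u)^4 du.
An antiderivative of u^4·(1 - u)^4 is u^5·(70·u^4 - 315·u^3 + 540·u^2 - 420·u + 126)/630; evaluating from 1/6 to 1/4 gives ≈ 0.000063456, while the full integral is 1/630.
Taking the ratio, P = 0.03998.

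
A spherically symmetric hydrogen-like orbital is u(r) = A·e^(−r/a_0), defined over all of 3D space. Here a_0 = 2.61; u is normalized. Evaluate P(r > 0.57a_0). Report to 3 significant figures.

P ≈ 0.892

P = ∫ |u|² 4πr² dr over r > 0.57a_0.
The full normalization integral is A²·[π·a_0^3] = 1, fixing A².
In terms of t = r/a_0 (A², 4π and the length scale all cancel between numerator and denominator), P = [∫_{0.57}^{∞} t^2·e^(-2·t) dt] / [∫_{0}^{∞} t^2·e^(-2·t) dt].
With ∫ t^2·e^(-2·t) dt = -(2·t^2 + 2·t + 1)·e^(-2·t)/4 + C, the region integral is ≈ 0.22306 and the full one is 1/4.
This evaluates to P = 0.8922.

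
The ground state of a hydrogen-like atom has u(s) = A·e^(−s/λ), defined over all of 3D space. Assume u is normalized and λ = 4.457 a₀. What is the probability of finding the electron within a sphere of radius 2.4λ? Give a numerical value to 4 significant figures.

P ≈ 0.8575

P = ∫ |u|² 4πs² ds over s ≤ 2.4λ.
A² is fixed by ∫₀^∞ 4πs²|u|² ds = 1, i.e. A² = (π·λ^3)^(−1).
In terms of t = s/λ (A², 4π and the length scale all cancel between numerator and denominator), P = [∫_{0}^{2.4} t^2·e^(-2·t) dt] / [∫_{0}^{∞} t^2·e^(-2·t) dt].
An antiderivative of t^2·e^(-2·t) is -(2·t^2 + 2·t + 1)·e^(-2·t)/4; evaluating from 0 to 2.4 gives 1/4 - 433·e^(-24/5)/100, while the full integral is 1/4.
Taking the ratio yields P = 0.85746.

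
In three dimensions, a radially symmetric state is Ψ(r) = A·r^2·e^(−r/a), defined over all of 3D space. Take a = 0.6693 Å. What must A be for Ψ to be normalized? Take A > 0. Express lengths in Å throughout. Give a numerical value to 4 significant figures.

The normalization condition is ∫|Ψ|² 4πr² dr = 1 from 0 to ∞.
In 3D with spherical symmetry the volume element is 4πr² dr.
Using ∫₀^∞ rⁿ e^(−αr) dr = n!/αⁿ⁺¹, the integral (without the A² prefactor) comes out to 45·π·a^7/2.
So A² = (45·π·a^7/2)^(−1).
With a = 0.6693: A² = 0.23514 and A = 0.48491.

A ≈ 0.4849 Å^(-7/2)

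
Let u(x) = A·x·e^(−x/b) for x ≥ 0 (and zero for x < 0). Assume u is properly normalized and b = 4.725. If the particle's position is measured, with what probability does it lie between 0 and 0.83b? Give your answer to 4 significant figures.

|u|² is the probability density, so P = ∫_{0}^{0.83b} |u|² dx.
The normalization integral ∫|u|²dx over the whole domain equals b^3/4·A², and A² cancels in the ratio.
In terms of t = x/b (A² and the length scale cancel between numerator and denominator), P = [∫_{0}^{0.83} t^2·e^(-2·t) dt] / [∫_{0}^{∞} t^2·e^(-2·t) dt].
Using ∫ t^2·e^(-2·t) dt = -(2·t^2 + 2·t + 1)·e^(-2·t)/4, the numerator is ≈ 0.0580642 and the denominator is 1/4.
Taking the ratio, P = 0.23226.

P ≈ 0.2323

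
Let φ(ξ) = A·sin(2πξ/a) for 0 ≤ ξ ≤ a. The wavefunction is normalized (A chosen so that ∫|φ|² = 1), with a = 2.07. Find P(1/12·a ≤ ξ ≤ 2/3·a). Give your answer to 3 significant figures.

P ≈ 0.583

P = ∫_{1/12·a}^{2/3·a} |φ(ξ)|² dξ.
Since A² = 1/(a/2), this is the region integral divided by the full normalization integral.
Substituting u = ξ/a, A² and the length scale cancel in the ratio: P = ∫_{1/12}^{2/3} sin(2·π·u)^2 du / ∫_{0}^{1} sin(2·π·u)^2 du.
Using ∫ sin(2·π·u)^2 du = u/2 - sin(4·π·u)/(8·π), the numerator is 7/24 and the denominator is 1/2.
This works out to P = 7/12.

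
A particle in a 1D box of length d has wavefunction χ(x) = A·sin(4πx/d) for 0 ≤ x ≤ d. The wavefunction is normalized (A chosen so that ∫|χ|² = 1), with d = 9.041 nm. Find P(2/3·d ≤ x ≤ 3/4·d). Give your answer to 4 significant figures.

P ≈ 0.04888

P = ∫_{2/3·d}^{3/4·d} |χ(x)|² dx.
With A² fixed by ∫|χ|² = 1, i.e. A² = (d/2)^(−1), substitute and integrate.
Substituting u = x/d, A² and the length scale cancel in the ratio: P = ∫_{2/3}^{3/4} sin(4·π·u)^2 du / ∫_{0}^{1} sin(4·π·u)^2 du.
Using ∫ sin(4·π·u)^2 du = u/2 - sin(4·π·u)·cos(4·π·u)/(8·π), the numerator is -√(3)/(32·π) + 1/24 and the denominator is 1/2.
The result is P = (-√(3)/16 + π/12)/π.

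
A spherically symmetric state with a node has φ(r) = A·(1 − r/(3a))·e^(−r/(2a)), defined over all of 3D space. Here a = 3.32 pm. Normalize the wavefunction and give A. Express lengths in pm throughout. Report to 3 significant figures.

A ≈ 0.0571 pm^(-3/2)

We need A² ∫|f|² 4πr² dr = 1, taking the integral from 0 to ∞.
(Spherical symmetry: dV = 4πr² dr.)
Using ∫₀^∞ rⁿ e^(−αr) dr = n!/αⁿ⁺¹, ∫|φ|² 4πr² dr = A²·(8·π·a^3/3).
So A² = (8·π·a^3/3)^(−1).
With a = 3.32: A² = 0.003262 and A = 0.05711.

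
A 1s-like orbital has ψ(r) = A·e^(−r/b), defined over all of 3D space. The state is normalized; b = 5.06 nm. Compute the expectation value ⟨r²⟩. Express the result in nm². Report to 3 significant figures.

⟨r^2⟩ ≈ 76.8 nm^2

⟨r²⟩ = ∫ r^2 |ψ|² 4πr² dr over the full domain.
Using ∫₀^∞ rⁿ e^(−αr) dr = n!/αⁿ⁺¹, the ratio of the moment integral to the normalization integral gives ⟨r²⟩ = 3·b^2.
Putting b = 5.06 gives 76.81.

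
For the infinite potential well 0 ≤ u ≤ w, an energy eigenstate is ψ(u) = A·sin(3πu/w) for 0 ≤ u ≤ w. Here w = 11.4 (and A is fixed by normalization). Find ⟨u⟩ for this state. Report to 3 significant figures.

By definition ⟨u⟩ = ∫ u |ψ(u)|² du.
Using sin²θ = (1 − cos 2θ)/2, evaluating both integrals, ⟨u⟩ = w/2.
Putting w = 11.4 gives 5.700.

⟨u⟩ ≈ 5.70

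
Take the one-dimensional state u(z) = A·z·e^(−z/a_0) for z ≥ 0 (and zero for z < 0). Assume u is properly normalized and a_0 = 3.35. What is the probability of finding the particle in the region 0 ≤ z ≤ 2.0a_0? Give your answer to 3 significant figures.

P = ∫_{0}^{2.0a_0} |u(z)|² dz.
The normalization integral ∫|u|²dz over the whole domain equals a_0^3/4·A², and A² cancels in the ratio.
Let t = z/a_0; then A² and the length scale cancel, so P = ∫_{0}^{2.0} t^2·e^(-2·t) dt ÷ ∫_{0}^{∞} t^2·e^(-2·t) dt.
Using ∫ t^2·e^(-2·t) dt = -(2·t^2 + 2·t + 1)·e^(-2·t)/4, the numerator is 1/4 - 13·e^(-4)/4 and the denominator is 1/4.
The result is P = 0.7619.

P ≈ 0.762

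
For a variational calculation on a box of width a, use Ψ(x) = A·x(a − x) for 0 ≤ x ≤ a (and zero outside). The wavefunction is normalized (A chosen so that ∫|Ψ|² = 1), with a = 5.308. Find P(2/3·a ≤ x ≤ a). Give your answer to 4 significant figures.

P ≈ 0.2099

P = ∫_{2/3·a}^{a} |Ψ(x)|² dx.
Since A² = 1/(a^5/30), this is the region integral divided by the full normalization integral.
Let u = x/a; then A² and the length scale cancel, so P = ∫_{2/3}^{1} u^2·(1 - u)^2 du ÷ ∫_{0}^{1} u^2·(1 - u)^2 du.
An antiderivative of u^2·(1 - u)^2 is u^3·(6·u^2 - 15·u + 10)/30; evaluating from 2/3 to 1 gives 17/2430, while the full integral is 1/30.
The result is P = 17/81.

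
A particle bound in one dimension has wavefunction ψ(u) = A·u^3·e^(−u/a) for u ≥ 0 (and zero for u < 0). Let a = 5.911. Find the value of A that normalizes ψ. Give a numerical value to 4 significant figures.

Normalization requires ∫|ψ|² du = 1, integrated from 0 to ∞.
Carrying out the integral gives A² · 45·a^7/8.
Setting this equal to 1 gives A² = 1/(45·a^7/8).
Plugging in a = 5.911 yields A = 0.00083970.

A ≈ 0.0008397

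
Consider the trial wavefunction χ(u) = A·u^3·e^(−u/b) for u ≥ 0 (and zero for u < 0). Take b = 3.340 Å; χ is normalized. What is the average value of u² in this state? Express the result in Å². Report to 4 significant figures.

⟨u^2⟩ ≈ 156.2 Å^2

The expectation value is the |χ|²-weighted average of u^2: ∫ u^2|χ|² du.
Recall ∫₀^∞ u^m e^(−u/β) du = m!·β^(m+1), the ratio of the moment integral to the normalization integral gives ⟨u²⟩ = 14·b^2.
With b = 3.340, ⟨u^2⟩ = 156.18.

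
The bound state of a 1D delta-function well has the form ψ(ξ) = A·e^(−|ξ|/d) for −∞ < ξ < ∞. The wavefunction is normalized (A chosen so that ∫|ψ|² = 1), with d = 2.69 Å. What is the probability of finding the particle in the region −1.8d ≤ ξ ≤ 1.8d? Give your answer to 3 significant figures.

The probability is P = ∫ |ψ|² dξ over [−1.8d, 1.8d].
Since A² = 1/(d), this is the region integral divided by the full normalization integral.
By symmetry take twice the ξ ≥ 0 contribution in numerator and denominator; the 2's cancel. Substituting u = ξ/d, A² and the length scale cancel in the ratio: P = ∫_{0}^{1.8} e^(-2·u) du / ∫_{0}^{∞} e^(-2·u) du.
Using ∫ e^(-2·u) du = -e^(-2·u)/2, the numerator is 1/2 - e^(-18/5)/2 and the denominator is 1/2.
The result is P = 0.9727.

P ≈ 0.973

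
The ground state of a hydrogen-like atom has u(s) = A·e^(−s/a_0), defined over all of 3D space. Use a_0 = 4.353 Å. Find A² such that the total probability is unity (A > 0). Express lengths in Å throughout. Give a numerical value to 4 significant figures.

Require ∫ |u|² 4πs² ds = 1 over the whole domain.
The angular integral contributes 4π, leaving ∫₀^∞ s²|u|² ds.
With u = A·e^(−s/a_0), the integral evaluates to A²·[π·a_0^3].
Hence A² = 1/[π·a_0^3].
Substituting a_0 = 4.353 gives A² = 0.0038591, so A = 0.062122.

A^2 ≈ 0.003859 Å^(-3)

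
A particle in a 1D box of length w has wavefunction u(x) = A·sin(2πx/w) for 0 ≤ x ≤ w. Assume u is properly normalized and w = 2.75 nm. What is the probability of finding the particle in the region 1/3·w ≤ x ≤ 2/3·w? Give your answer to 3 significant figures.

P ≈ 0.196

P = ∫_{1/3·w}^{2/3·w} |u(x)|² dx.
The normalization integral ∫|u|²dx over the whole domain equals w/2·A², and A² cancels in the ratio.
In terms of t = x/w (A² and the length scale cancel between numerator and denominator), P = [∫_{1/3}^{2/3} sin(2·π·t)^2 dt] / [∫_{0}^{1} sin(2·π·t)^2 dt].
An antiderivative of sin(2·π·t)^2 is t/2 - sin(4·π·t)/(8·π); evaluating from 1/3 to 2/3 gives -√(3)/(8·π) + 1/6, while the full integral is 1/2.
The result is P = (-√(3)/4 + π/3)/π.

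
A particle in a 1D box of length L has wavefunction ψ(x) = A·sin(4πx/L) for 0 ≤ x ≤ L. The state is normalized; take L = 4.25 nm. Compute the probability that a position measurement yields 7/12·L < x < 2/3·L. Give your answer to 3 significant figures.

P = ∫_{7/12·L}^{2/3·L} |ψ(x)|² dx.
Since A² = 1/(L/2), this is the region integral divided by the full normalization integral.
In terms of u = x/L (A² and the length scale cancel between numerator and denominator), P = [∫_{7/12}^{2/3} sin(4·π·u)^2 du] / [∫_{0}^{1} sin(4·π·u)^2 du].
Using ∫ sin(4·π·u)^2 du = u/2 - sin(4·π·u)·cos(4·π·u)/(8·π), the numerator is √(3)/(16·π) + 1/24 and the denominator is 1/2.
Taking the ratio, P = (√(3)/8 + π/12)/π.

P ≈ 0.152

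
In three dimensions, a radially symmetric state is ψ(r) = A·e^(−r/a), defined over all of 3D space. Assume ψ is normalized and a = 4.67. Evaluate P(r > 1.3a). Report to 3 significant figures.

P ≈ 0.518

Integrate the radial probability density 4πr²|ψ|² over r > 1.3a.
A² is fixed by ∫₀^∞ 4πr²|ψ|² dr = 1, i.e. A² = (π·a^3)^(−1).
Substituting u = r/a, A², 4π and the length scale all cancel in the ratio: P = ∫_{1.3}^{∞} u^2·e^(-2·u) du / ∫_{0}^{∞} u^2·e^(-2·u) du.
An antiderivative of u^2·e^(-2·u) is -(2·u^2 + 2·u + 1)·e^(-2·u)/4; evaluating from 1.3 to ∞ gives 349·e^(-13/5)/200, while the full integral is 1/4.
This evaluates to P = 0.5184.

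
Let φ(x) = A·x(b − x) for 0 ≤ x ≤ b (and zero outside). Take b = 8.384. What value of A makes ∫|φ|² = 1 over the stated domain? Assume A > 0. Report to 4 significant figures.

The normalization condition is ∫|φ|² dx = 1 from 0 to b.
Carrying out the integral gives A² · b^5/30.
Hence A² = 1/[b^5/30].
With b = 8.384: A² = 0.00072421 and A = 0.026911.

A ≈ 0.02691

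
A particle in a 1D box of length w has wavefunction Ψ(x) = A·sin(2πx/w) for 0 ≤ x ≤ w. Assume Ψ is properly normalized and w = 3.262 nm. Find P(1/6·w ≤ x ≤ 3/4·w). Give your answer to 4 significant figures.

The probability is P = ∫ |Ψ|² dx over [1/6·w, 3/4·w].
The normalization integral ∫|Ψ|²dx over the whole domain equals w/2·A², and A² cancels in the ratio.
Substituting u = x/w, A² and the length scale cancel in the ratio: P = ∫_{1/6}^{3/4} sin(2·π·u)^2 du / ∫_{0}^{1} sin(2·π·u)^2 du.
Using ∫ sin(2·π·u)^2 du = u/2 - sin(4·π·u)/(8·π), the numerator is √(3)/(16·π) + 7/24 and the denominator is 1/2.
Taking the ratio, P = √(3)/(8·π) + 7/12.

P ≈ 0.6522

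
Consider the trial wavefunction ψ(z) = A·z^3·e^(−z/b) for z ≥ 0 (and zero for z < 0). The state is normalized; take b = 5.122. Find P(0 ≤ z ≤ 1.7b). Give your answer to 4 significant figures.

P ≈ 0.05785

The probability is P = ∫ |ψ|² dz over [0, 1.7b].
Since A² = 1/(45·b^7/8), this is the region integral divided by the full normalization integral.
In terms of u = z/b (A² and the length scale cancel between numerator and denominator), P = [∫_{0}^{1.7} u^6·e^(-2·u) du] / [∫_{0}^{∞} u^6·e^(-2·u) du].
An antiderivative of u^6·e^(-2·u) is -(4·u^6 + 12·u^5 + 30·u^4 + 60·u^3 + 90·u^2 + 90·u + 45)·e^(-2·u)/8; evaluating from 0 to 1.7 gives ≈ 0.325424, while the full integral is 45/8.
The result is P = 0.057853.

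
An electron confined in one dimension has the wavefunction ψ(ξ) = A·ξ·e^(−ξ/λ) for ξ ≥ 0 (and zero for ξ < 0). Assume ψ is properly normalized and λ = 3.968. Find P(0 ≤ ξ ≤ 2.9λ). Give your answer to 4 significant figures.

P ≈ 0.9285

|ψ|² is the probability density, so P = ∫_{0}^{2.9λ} |ψ|² dξ.
Since A² = 1/(λ^3/4), this is the region integral divided by the full normalization integral.
Substituting u = ξ/λ, A² and the length scale cancel in the ratio: P = ∫_{0}^{2.9} u^2·e^(-2·u) du / ∫_{0}^{∞} u^2·e^(-2·u) du.
Using ∫ u^2·e^(-2·u) du = -(2·u^2 + 2·u + 1)·e^(-2·u)/4, the numerator is 1/4 - 1181·e^(-29/5)/200 and the denominator is 1/4.
This works out to P = 0.92849.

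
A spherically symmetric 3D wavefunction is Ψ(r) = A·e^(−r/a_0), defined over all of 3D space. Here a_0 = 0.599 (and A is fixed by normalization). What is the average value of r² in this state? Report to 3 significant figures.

⟨r^2⟩ ≈ 1.08

By definition ⟨r²⟩ = ∫ r^2 |Ψ(r)|² 4πr² dr.
Since the A² factors cancel between numerator and denominator, ⟨r²⟩ = 3·a_0^2.
Putting a_0 = 0.599 gives 1.076.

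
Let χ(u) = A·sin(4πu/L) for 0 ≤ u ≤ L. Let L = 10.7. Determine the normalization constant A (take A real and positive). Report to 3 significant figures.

A ≈ 0.432

Require ∫ |χ|² du = 1 over the whole domain.
With ∫₀^L sin²(nπu/L) du = L/2, carrying out the integral gives A² · L/2.
Hence A² = 1/[L/2].
Plugging in L = 10.7 yields A = 0.4323.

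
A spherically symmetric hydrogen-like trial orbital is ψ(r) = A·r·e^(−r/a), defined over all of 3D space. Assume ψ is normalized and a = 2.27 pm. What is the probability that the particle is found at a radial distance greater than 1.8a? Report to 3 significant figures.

P ≈ 0.706

Integrate the radial probability density 4πr²|ψ|² over r > 1.8a.
A² is fixed by ∫₀^∞ 4πr²|ψ|² dr = 1, i.e. A² = (3·π·a^5)^(−1).
In terms of u = r/a (A², 4π and the length scale all cancel between numerator and denominator), P = [∫_{1.8}^{∞} u^4·e^(-2·u) du] / [∫_{0}^{∞} u^4·e^(-2·u) du].
Using ∫ u^4·e^(-2·u) du = -(u^4/2 + u^3 + 3·u^2/2 + 3·u/2 + 3/4)·e^(-2·u), the numerator is ≈ 0.52983 and the denominator is 3/4.
The region integral divided by the full integral gives P = 0.7064.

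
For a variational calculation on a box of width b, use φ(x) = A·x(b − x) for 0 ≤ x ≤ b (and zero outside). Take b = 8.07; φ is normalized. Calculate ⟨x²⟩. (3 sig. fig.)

⟨x^2⟩ ≈ 18.6

By definition ⟨x²⟩ = ∫ x^2 |φ(x)|² dx.
The ratio of the moment integral to the normalization integral gives ⟨x²⟩ = 2·b^2/7.
With b = 8.07, ⟨x^2⟩ = 18.61.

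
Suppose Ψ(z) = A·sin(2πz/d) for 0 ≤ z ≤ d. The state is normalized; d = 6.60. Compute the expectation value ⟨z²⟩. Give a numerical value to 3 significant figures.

⟨z^2⟩ ≈ 14.0

The expectation value is the |Ψ|²-weighted average of z^2: ∫ z^2|Ψ|² dz.
Evaluating both integrals, ⟨z²⟩ = -d^2/(8·π^2) + d^2/3.
With d = 6.60, ⟨z^2⟩ = 13.97.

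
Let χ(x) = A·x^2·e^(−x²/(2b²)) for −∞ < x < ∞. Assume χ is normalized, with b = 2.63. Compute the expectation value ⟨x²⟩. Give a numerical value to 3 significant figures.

⟨x^2⟩ ≈ 17.3

By definition ⟨x²⟩ = ∫ x^2 |χ(x)|² dx.
Evaluating both integrals, ⟨x²⟩ = 5·b^2/2.
Putting b = 2.63 gives 17.29.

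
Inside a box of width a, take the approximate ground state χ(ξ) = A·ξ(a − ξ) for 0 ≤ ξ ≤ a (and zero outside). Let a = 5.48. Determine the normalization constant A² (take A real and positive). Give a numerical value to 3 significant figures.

Normalization requires ∫|χ|² dξ = 1, integrated from 0 to a.
Expanding the polynomial and integrating term by term, with χ = A·ξ(a − ξ), the integral evaluates to A²·[a^5/30].
Hence A² = 1/[a^5/30].
With a = 5.48: A² = 0.006070 and A = 0.07791.

A^2 ≈ 0.00607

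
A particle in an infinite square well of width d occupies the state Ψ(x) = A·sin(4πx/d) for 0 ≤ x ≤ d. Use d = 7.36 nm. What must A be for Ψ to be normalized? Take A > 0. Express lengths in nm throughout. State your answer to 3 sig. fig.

We need A² ∫|f|² dx = 1, taking the integral from 0 to d.
Using sin²θ = (1 − cos 2θ)/2, with Ψ = A·sin(4πx/d), the integral evaluates to A²·[d/2].
Hence A² = 1/[d/2].
With d = 7.36: A² = 0.2717 and A = 0.5213.

A ≈ 0.521 nm^(-1/2)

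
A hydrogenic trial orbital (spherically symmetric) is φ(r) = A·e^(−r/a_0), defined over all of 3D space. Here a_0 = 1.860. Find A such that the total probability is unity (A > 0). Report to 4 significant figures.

Require ∫ |φ|² 4πr² dr = 1 over the whole domain.
(Spherical symmetry: dV = 4πr² dr.)
With ∫₀^∞ r^2 e^(−αr) dr = 2!/α^3, ∫|φ|² 4πr² dr = A²·(π·a_0^3).
So A² = (π·a_0^3)^(−1).
Plugging in a_0 = 1.860 yields A = 0.22241.

A ≈ 0.2224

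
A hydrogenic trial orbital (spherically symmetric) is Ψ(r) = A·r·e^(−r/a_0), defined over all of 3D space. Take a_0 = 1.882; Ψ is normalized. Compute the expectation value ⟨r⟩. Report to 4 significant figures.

⟨r⟩ ≈ 4.705

By definition ⟨r⟩ = ∫ r |Ψ(r)|² 4πr² dr.
Evaluating both integrals, ⟨r⟩ = 5·a_0/2.
With a_0 = 1.882, ⟨r⟩ = 4.7050.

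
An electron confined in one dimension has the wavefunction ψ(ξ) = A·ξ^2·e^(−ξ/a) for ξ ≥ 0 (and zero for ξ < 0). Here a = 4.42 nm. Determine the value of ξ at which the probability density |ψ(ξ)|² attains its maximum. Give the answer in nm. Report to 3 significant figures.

The maximum of |ψ(ξ)|² occurs where its derivative vanishes.
Solving yields ξ = 2·a.
With a = 4.42, the most probable position is 8.840 nm.

ξ ≈ 8.84 nm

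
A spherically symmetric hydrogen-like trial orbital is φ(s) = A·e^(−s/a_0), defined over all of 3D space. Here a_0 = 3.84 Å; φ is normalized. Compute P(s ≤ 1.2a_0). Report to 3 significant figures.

P ≈ 0.430

P = ∫ |φ|² 4πs² ds over s ≤ 1.2a_0.
The full normalization integral is A²·[π·a_0^3] = 1, fixing A².
Let u = s/a_0; then A², 4π and the length scale all cancel, so P = ∫_{0}^{1.2} u^2·e^(-2·u) du ÷ ∫_{0}^{∞} u^2·e^(-2·u) du.
With ∫ u^2·e^(-2·u) du = -(2·u^2 + 2·u + 1)·e^(-2·u)/4 + C, the region integral is 1/4 - 157·e^(-12/5)/100 and the full one is 1/4.
Taking the ratio yields P = 0.4303.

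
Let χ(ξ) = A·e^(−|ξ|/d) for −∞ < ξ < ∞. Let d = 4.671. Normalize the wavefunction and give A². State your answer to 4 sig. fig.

A^2 ≈ 0.2141

Normalization requires ∫|χ|² dξ = 1, integrated from −∞ to ∞.
Carrying out the integral gives A² · d.
So A² = (d)^(−1).
Substituting d = 4.671 gives A² = 0.21409, so A = 0.46270.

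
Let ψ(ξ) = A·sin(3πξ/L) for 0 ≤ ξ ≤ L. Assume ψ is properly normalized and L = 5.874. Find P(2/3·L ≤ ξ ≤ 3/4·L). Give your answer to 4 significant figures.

The probability is P = ∫ |ψ|² dξ over [2/3·L, 3/4·L].
With A² fixed by ∫|ψ|² = 1, i.e. A² = (L/2)^(−1), substitute and integrate.
Substituting u = ξ/L, A² and the length scale cancel in the ratio: P = ∫_{2/3}^{3/4} sin(3·π·u)^2 du / ∫_{0}^{1} sin(3·π·u)^2 du.
An antiderivative of sin(3·π·u)^2 is u/2 - sin(6·π·u)/(12·π); evaluating from 2/3 to 3/4 gives 1/24 - 1/(12·π), while the full integral is 1/2.
The result is P = (-2 + π)/(12·π).

P ≈ 0.03028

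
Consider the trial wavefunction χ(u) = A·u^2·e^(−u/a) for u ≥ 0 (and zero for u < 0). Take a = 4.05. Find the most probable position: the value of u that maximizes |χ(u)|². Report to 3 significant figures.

u ≈ 8.10

Set d/du [|χ(u)|²] = 0 and solve for u > 0.
This gives u = 2·a.
With a = 4.05, the most probable position is 8.100.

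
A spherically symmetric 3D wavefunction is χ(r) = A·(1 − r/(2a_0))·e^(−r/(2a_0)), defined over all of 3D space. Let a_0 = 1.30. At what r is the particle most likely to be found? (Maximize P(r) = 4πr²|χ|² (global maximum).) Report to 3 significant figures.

The maximum of P(r) = 4πr²|χ|² occurs where its derivative vanishes.
Solving yields r = a_0·(√(5) + 3).
With a_0 = 1.30, the most probable radial distance is 6.807.

r ≈ 6.81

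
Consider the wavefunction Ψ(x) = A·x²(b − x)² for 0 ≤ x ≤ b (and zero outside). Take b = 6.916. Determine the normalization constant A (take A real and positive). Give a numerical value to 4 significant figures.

The normalization condition is ∫|Ψ|² dx = 1 from 0 to b.
Carrying out the integral gives A² · b^9/630.
Hence A² = 1/[b^9/630].
Substituting b = 6.916 gives A² = 0.000017404, so A = 0.0041718.

A ≈ 0.004172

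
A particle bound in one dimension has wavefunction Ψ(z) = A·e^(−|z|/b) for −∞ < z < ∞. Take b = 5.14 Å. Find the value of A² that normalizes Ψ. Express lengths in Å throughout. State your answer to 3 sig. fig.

Require ∫ |Ψ|² dz = 1 over the whole domain.
Recall ∫₀^∞ z^m e^(−z/β) dz = m!·β^(m+1), with Ψ = A·e^(−|z|/b), the integral evaluates to A²·[b].
Substituting b = 5.14 gives A² = 0.1946, so A = 0.4411.

A^2 ≈ 0.195 Å^(-1)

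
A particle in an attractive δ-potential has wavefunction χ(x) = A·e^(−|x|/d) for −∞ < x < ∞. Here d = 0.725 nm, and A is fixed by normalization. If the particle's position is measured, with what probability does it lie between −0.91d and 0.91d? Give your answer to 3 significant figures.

P ≈ 0.838

P = ∫_{−0.91d}^{0.91d} |χ(x)|² dx.
Since A² = 1/(d), this is the region integral divided by the full normalization integral.
By symmetry take twice the x ≥ 0 contribution in numerator and denominator; the 2's cancel. In terms of u = x/d (A² and the length scale cancel between numerator and denominator), P = [∫_{0}^{0.91} e^(-2·u) du] / [∫_{0}^{∞} e^(-2·u) du].
With ∫ e^(-2·u) du = -e^(-2·u)/2 + C, the region integral is 1/2 - e^(-91/50)/2 and the full one is 1/2.
Evaluating gives P = 0.8380.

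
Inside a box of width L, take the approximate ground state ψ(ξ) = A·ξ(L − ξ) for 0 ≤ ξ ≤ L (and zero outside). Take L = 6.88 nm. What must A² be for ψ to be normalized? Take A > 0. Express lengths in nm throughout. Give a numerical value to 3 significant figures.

A^2 ≈ 0.00195 nm^(-5)

We need A² ∫|f|² dξ = 1, taking the integral from 0 to L.
Expanding the polynomial and integrating term by term, ∫|ψ|² dξ = A²·(L^5/30).
So A² = (L^5/30)^(−1).
With L = 6.88: A² = 0.001946 and A = 0.04412.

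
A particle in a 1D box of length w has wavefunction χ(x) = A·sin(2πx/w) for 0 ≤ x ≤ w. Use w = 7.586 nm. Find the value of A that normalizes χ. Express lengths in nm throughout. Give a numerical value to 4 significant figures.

A ≈ 0.5135 nm^(-1/2)

The normalization condition is ∫|χ|² dx = 1 from 0 to w.
Using sin²θ = (1 − cos 2θ)/2, the integral (without the A² prefactor) comes out to w/2.
Substituting w = 7.586 gives A² = 0.26364, so A = 0.51346.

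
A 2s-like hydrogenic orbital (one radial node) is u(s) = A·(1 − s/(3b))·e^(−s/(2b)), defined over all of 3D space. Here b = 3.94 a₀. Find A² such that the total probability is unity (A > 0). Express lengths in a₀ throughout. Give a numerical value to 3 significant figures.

We need A² ∫|f|² 4πs² ds = 1, taking the integral from 0 to ∞.
In 3D with spherical symmetry the volume element is 4πs² ds.
∫|u|² 4πs² ds = A²·(8·π·b^3/3).
So A² = (8·π·b^3/3)^(−1).
Substituting b = 3.94 gives A² = 0.001952, so A = 0.04418.

A^2 ≈ 0.00195 a₀^(-3)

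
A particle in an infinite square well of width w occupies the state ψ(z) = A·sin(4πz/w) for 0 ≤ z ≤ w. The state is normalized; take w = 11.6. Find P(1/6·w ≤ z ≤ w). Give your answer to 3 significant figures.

P ≈ 0.799

P = ∫_{1/6·w}^{w} |ψ(z)|² dz.
With A² fixed by ∫|ψ|² = 1, i.e. A² = (w/2)^(−1), substitute and integrate.
Substituting u = z/w, A² and the length scale cancel in the ratio: P = ∫_{1/6}^{1} sin(4·π·u)^2 du / ∫_{0}^{1} sin(4·π·u)^2 du.
Using ∫ sin(4·π·u)^2 du = u/2 - sin(4·π·u)·cos(4·π·u)/(8·π), the numerator is -√(3)/(32·π) + 5/12 and the denominator is 1/2.
Taking the ratio, P = -√(3)/(16·π) + 5/6.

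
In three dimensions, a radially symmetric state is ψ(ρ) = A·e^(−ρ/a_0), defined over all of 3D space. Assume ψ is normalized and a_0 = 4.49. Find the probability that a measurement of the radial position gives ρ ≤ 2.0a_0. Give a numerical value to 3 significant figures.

P ≈ 0.762

Integrate the radial probability density 4πρ²|ψ|² over ρ ≤ 2.0a_0.
The full normalization integral is A²·[π·a_0^3] = 1, fixing A².
In terms of u = ρ/a_0 (A², 4π and the length scale all cancel between numerator and denominator), P = [∫_{0}^{2.0} u^2·e^(-2·u) du] / [∫_{0}^{∞} u^2·e^(-2·u) du].
With ∫ u^2·e^(-2·u) du = -(2·u^2 + 2·u + 1)·e^(-2·u)/4 + C, the region integral is 1/4 - 13·e^(-4)/4 and the full one is 1/4.
The region integral divided by the full integral gives P = 0.7619.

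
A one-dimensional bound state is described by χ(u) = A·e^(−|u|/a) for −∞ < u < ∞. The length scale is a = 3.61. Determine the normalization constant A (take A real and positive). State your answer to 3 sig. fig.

A ≈ 0.526

We need A² ∫|f|² du = 1, taking the integral from −∞ to ∞.
Using ∫₀^∞ uⁿ e^(−αu) du = n!/αⁿ⁺¹, the integral (without the A² prefactor) comes out to a.
Hence A² = 1/[a].
Plugging in a = 3.61 yields A = 0.5263.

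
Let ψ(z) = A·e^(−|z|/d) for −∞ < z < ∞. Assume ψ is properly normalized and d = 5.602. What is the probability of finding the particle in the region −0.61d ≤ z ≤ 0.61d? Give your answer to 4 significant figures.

The probability is P = ∫ |ψ|² dz over [−0.61d, 0.61d].
The normalization integral ∫|ψ|²dz over the whole domain equals d·A², and A² cancels in the ratio.
By symmetry take twice the z ≥ 0 contribution in numerator and denominator; the 2's cancel. Substituting u = z/d, A² and the length scale cancel in the ratio: P = ∫_{0}^{0.61} e^(-2·u) du / ∫_{0}^{∞} e^(-2·u) du.
An antiderivative of e^(-2·u) is -e^(-2·u)/2; evaluating from 0 to 0.61 gives 1/2 - e^(-61/50)/2, while the full integral is 1/2.
This works out to P = 0.70477.

P ≈ 0.7048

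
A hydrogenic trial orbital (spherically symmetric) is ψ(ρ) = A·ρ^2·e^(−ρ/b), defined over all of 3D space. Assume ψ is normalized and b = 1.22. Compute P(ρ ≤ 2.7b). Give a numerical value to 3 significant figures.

P ≈ 0.298

With dV = 4πρ²dρ, the probability is ∫|ψ|² dV over ρ ≤ 2.7b.
A² is fixed by ∫₀^∞ 4πρ²|ψ|² dρ = 1, i.e. A² = (45·π·b^7/2)^(−1).
In terms of u = ρ/b (A², 4π and the length scale all cancel between numerator and denominator), P = [∫_{0}^{2.7} u^6·e^(-2·u) du] / [∫_{0}^{∞} u^6·e^(-2·u) du].
With ∫ u^6·e^(-2·u) du = -(4·u^6 + 12·u^5 + 30·u^4 + 60·u^3 + 90·u^2 + 90·u + 45)·e^(-2·u)/8 + C, the region integral is ≈ 1.6781 and the full one is 45/8.
This evaluates to P = 0.2983.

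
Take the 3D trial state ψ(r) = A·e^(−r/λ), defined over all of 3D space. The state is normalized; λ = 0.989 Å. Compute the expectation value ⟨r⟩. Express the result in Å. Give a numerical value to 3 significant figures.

The expectation value is the |ψ|²-weighted average of r: ∫ r|ψ|² 4πr² dr.
Since the A² factors cancel between numerator and denominator, ⟨r⟩ = 3·λ/2.
With λ = 0.989, ⟨r⟩ = 1.484.

⟨r⟩ ≈ 1.48 Å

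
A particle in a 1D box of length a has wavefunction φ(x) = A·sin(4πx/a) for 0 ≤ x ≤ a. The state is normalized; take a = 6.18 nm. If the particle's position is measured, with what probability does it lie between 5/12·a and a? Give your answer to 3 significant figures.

The probability is P = ∫ |φ|² dx over [5/12·a, a].
With A² fixed by ∫|φ|² = 1, i.e. A² = (a/2)^(−1), substitute and integrate.
Let u = x/a; then A² and the length scale cancel, so P = ∫_{5/12}^{1} sin(4·π·u)^2 du ÷ ∫_{0}^{1} sin(4·π·u)^2 du.
With ∫ sin(4·π·u)^2 du = u/2 - sin(4·π·u)·cos(4·π·u)/(8·π) + C, the region integral is -√(3)/(32·π) + 7/24 and the full one is 1/2.
The result is P = -√(3)/(16·π) + 7/12.

P ≈ 0.549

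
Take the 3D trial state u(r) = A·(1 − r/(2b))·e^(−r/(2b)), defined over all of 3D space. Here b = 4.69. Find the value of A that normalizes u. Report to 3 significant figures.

A ≈ 0.0196

Normalization requires ∫|u|² 4πr² dr = 1, integrated from 0 to ∞.
(Spherical symmetry: dV = 4πr² dr.)
Using ∫₀^∞ rⁿ e^(−αr) dr = n!/αⁿ⁺¹, carrying out the integral gives A² · 8·π·b^3.
With b = 4.69: A² = 0.0003857 and A = 0.01964.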